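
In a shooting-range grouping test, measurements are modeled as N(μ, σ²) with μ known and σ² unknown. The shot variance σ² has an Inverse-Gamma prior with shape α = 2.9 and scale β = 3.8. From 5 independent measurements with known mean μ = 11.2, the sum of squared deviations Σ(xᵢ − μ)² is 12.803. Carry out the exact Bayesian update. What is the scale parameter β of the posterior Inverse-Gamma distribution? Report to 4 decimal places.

10.2015

With known mean μ and an Inverse-Gamma(α, β) prior on σ², the Normal likelihood is conjugate: posterior is Inv-Gamma(α + n/2, β + Σ(xᵢ−μ)²/2).
Posterior: Inv-Gamma(2.9 + 5/2, 3.8 + 12.803/2) = Inv-Gamma(5.40, 10.2015).
Posterior β = 10.2015.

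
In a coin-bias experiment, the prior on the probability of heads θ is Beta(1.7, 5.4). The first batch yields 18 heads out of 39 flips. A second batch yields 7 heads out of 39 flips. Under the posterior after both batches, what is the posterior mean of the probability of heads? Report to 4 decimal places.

0.3137

The Beta prior is conjugate to a Binomial/Bernoulli likelihood; the update adds successes to α and failures to β.
After batch 1: Beta(1.7+18, 5.4+21) = Beta(19.7, 26.4).
After batch 2: Beta(19.7+7, 26.4+32) = Beta(26.7, 58.4).
Posterior mean = α/(α+β) = 26.7/85.1 = 0.3137.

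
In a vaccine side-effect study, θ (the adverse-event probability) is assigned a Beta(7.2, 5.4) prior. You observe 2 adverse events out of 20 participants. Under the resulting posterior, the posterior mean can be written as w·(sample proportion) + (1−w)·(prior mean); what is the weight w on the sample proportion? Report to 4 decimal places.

The Beta prior is conjugate to a Binomial/Bernoulli likelihood; the update adds successes to α and failures to β.
Posterior mean = (α₀+k)/(α₀+β₀+n) = [n/(α₀+β₀+n)]·(k/n) + [(α₀+β₀)/(α₀+β₀+n)]·α₀/(α₀+β₀), so only n and the prior enter the weight.
The weight on the data is w = n/(α₀+β₀+n) = 20/(7.2+5.4+20) = 20/32.6 = 0.6135.

0.6135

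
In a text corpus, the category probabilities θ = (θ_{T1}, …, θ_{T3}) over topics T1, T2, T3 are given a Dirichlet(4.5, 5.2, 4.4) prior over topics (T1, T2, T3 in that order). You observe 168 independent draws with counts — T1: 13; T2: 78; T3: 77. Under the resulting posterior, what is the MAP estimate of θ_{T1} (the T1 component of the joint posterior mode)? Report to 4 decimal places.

The Dirichlet prior is conjugate to the Multinomial likelihood: each posterior αⱼ = prior αⱼ + observed count nⱼ.
Posterior concentration: (17.5, 83.2, 81.4), total = 182.1.
Joint mode component: (α_{T1}−1)/(Σα−K) = 16.5/179.1 = 0.0921.

0.0921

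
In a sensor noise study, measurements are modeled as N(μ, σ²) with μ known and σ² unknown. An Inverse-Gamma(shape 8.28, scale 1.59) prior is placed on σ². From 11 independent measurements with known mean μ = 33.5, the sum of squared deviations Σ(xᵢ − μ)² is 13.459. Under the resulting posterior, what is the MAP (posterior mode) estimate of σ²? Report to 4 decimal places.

With known mean μ and an Inverse-Gamma(α, β) prior on σ², the Normal likelihood is conjugate: posterior is Inv-Gamma(α + n/2, β + Σ(xᵢ−μ)²/2).
Posterior: Inv-Gamma(8.28 + 11/2, 1.59 + 13.459/2) = Inv-Gamma(13.78, 8.3195).
Mode = β/(α+1) = 8.3195/14.78 = 0.5629.

0.5629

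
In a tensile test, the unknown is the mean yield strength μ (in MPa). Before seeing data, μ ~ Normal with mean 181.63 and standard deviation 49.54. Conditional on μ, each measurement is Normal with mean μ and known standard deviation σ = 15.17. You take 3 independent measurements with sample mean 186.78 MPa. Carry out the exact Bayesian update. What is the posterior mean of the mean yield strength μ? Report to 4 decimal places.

186.6239

For Normal data with known variance σ², a Normal(μ₀, σ₀²) prior on μ is conjugate. Posterior precision = 1/σ₀² + n/σ²; posterior mean is the precision-weighted average of μ₀ and x̄.
n·x̄ = 3·186.78 = 560.34.
σ₀² = 49.54² = 2454.2116, σ² = 15.17² = 230.1289; σ² + n·σ₀² = 230.1289 + 3·2454.2116 = 7592.7637.
Posterior mean = (μ₀/σ₀² + n·x̄/σ²)/(1/σ₀² + n/σ²) = (σ²·μ₀ + σ₀²·n·x̄)/(σ² + n·σ₀²) = (230.1289·181.63 + 2454.2116·560.34)/7592.7637 = 1416991.240051/7592.7637 = 186.6239.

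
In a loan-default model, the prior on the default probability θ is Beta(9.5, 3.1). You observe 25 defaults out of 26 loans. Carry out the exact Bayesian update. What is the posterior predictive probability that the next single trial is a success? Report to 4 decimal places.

The Beta prior is conjugate to a Binomial/Bernoulli likelihood; the update adds successes to α and failures to β.
Posterior: Beta(α+k, β+n−k) = Beta(9.5+25, 3.1+1) = Beta(34.5, 4.1).
For a single future Bernoulli trial, P(success | data) = α/(α+β) = 0.8938.

0.8938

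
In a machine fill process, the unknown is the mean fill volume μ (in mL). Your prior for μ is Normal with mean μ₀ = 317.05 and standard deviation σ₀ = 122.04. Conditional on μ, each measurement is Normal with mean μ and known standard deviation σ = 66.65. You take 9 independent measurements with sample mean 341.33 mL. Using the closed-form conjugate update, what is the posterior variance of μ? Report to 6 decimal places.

477.747687

For Normal data with known variance σ², a Normal(μ₀, σ₀²) prior on μ is conjugate. Posterior precision = 1/σ₀² + n/σ²; posterior mean is the precision-weighted average of μ₀ and x̄.
σ₀² = 122.04² = 14893.7616, σ² = 66.65² = 4442.2225; σ² + n·σ₀² = 4442.2225 + 9·14893.7616 = 138486.0769.
Posterior precision = 1/σ₀² + n/σ² = 1/14893.7616 + 9/4442.2225 = (σ² + n·σ₀²)/(σ₀²σ²) = 138486.0769/(14893.7616·4442.2225); posterior variance σₙ² = σ₀²σ²/(σ² + n·σ₀²) = 14893.7616·4442.2225/138486.0769 = 477.747687.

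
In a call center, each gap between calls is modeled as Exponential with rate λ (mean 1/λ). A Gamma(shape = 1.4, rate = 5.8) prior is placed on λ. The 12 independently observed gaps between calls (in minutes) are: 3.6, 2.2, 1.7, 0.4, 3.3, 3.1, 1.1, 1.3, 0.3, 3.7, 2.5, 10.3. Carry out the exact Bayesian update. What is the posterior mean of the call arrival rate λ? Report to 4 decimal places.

With a Gamma(shape α, rate β) prior on the exponential rate λ, the posterior after n observations with total T = Σxᵢ is Gamma(α+n, β+T).
Sum of observations T = 33.5 minutes; n = 12.
Posterior: Gamma(1.4+12, 5.8+33.5) = Gamma(13.4, 39.3).
Posterior mean of λ = α/β = 13.4/39.3 = 0.3410.

0.3410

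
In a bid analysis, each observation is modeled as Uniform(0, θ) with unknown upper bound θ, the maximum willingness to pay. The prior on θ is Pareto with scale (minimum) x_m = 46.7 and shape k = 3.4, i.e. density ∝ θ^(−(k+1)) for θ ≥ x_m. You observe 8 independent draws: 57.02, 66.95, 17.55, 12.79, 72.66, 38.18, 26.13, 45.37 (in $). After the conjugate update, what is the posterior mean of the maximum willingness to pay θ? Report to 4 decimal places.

79.6465

A Pareto(scale x_m, shape k) prior on the upper bound θ of Uniform(0, θ) is conjugate: posterior is Pareto(max(x_m, max xᵢ), k + n).
Sample maximum = 72.66; prior scale x_m = 46.7 → posterior scale = max = 72.66.
Posterior shape = 3.4 + 8 = 11.4.
E[θ|data] = k·x_m/(k−1) = 11.4·72.66/10.4 = 79.6465.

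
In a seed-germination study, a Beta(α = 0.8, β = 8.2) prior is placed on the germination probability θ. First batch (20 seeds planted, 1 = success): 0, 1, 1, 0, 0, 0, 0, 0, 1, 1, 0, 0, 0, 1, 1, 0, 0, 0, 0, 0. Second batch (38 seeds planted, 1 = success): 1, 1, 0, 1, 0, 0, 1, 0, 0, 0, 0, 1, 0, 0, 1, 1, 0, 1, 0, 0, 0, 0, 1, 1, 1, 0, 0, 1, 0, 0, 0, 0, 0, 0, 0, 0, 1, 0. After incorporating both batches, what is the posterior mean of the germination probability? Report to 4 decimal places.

0.2955

The Beta prior is conjugate to a Binomial/Bernoulli likelihood; the update adds successes to α and failures to β.
After batch 1: Beta(0.8+6, 8.2+14) = Beta(6.8, 22.2).
After batch 2: Beta(6.8+13, 22.2+25) = Beta(19.8, 47.2).
Posterior mean = α/(α+β) = 19.8/67.0 = 0.2955.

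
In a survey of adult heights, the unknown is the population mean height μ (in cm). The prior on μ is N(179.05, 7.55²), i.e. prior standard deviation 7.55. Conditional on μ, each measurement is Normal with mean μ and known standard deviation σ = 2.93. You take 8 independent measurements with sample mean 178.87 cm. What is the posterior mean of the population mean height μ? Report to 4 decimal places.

178.8733

For Normal data with known variance σ², a Normal(μ₀, σ₀²) prior on μ is conjugate. Posterior precision = 1/σ₀² + n/σ²; posterior mean is the precision-weighted average of μ₀ and x̄.
n·x̄ = 8·178.87 = 1430.96.
σ₀² = 7.55² = 57.0025, σ² = 2.93² = 8.5849; σ² + n·σ₀² = 8.5849 + 8·57.0025 = 464.6049.
Posterior mean = (μ₀/σ₀² + n·x̄/σ²)/(1/σ₀² + n/σ²) = (σ²·μ₀ + σ₀²·n·x̄)/(σ² + n·σ₀²) = (8.5849·179.05 + 57.0025·1430.96)/464.6049 = 83105.423745/464.6049 = 178.8733.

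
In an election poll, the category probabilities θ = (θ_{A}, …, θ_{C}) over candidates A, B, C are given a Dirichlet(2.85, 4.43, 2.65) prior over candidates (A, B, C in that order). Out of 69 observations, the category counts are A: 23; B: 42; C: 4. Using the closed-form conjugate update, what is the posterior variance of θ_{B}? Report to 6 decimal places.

0.003030

The Dirichlet prior is conjugate to the Multinomial likelihood: each posterior αⱼ = prior αⱼ + observed count nⱼ.
Posterior concentration: (25.85, 46.43, 6.65), total = 78.93.
Var[θ_j] = α_j(Σα−α_j)/((Σα)²(Σα+1)) = 46.43·32.50/(78.93²·79.93) = 0.003030.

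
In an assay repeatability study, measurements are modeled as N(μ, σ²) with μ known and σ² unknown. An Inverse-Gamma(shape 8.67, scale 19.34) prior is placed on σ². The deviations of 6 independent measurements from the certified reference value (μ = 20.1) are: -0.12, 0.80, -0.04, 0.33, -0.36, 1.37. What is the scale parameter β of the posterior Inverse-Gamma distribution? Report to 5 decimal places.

20.72570

With known mean μ and an Inverse-Gamma(α, β) prior on σ², the Normal likelihood is conjugate: posterior is Inv-Gamma(α + n/2, β + Σ(xᵢ−μ)²/2).
Σ(xᵢ−μ)² = (-0.12)² + (0.80)² + (-0.04)² + (0.33)² + (-0.36)² + (1.37)² = 2.7714.
Posterior: Inv-Gamma(8.67 + 6/2, 19.34 + 2.7714/2) = Inv-Gamma(11.67, 20.72570).
Posterior β = 20.72570.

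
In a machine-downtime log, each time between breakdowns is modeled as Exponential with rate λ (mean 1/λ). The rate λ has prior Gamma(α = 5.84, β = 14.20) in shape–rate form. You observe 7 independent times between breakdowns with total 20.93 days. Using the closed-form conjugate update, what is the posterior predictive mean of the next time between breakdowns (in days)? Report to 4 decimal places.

With a Gamma(shape α, rate β) prior on the exponential rate λ, the posterior after n observations with total T = Σxᵢ is Gamma(α+n, β+T).
Posterior: Gamma(5.84+7, 14.20+20.93) = Gamma(12.84, 35.13).
The predictive distribution for the next observation is Lomax; its mean is β/(α−1) = 35.13/11.84 = 2.9671.

2.9671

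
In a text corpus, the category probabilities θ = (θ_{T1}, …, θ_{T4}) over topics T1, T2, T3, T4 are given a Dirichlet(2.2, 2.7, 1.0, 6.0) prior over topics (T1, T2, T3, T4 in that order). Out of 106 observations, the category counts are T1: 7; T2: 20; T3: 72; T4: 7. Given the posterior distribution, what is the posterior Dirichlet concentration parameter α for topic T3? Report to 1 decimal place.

73.0

The Dirichlet prior is conjugate to the Multinomial likelihood: each posterior αⱼ = prior αⱼ + observed count nⱼ.
Posterior concentration: (9.2, 22.7, 73.0, 13.0), total = 117.9.
α_{T3} = 1.0 + 72 = 73.0.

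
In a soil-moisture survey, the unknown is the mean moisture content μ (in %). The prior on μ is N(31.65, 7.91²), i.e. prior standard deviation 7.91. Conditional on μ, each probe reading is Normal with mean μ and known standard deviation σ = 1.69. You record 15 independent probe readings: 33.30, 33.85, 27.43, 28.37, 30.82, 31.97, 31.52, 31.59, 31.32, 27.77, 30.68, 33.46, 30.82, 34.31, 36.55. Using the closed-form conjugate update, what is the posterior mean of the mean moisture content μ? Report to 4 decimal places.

31.5842

For Normal data with known variance σ², a Normal(μ₀, σ₀²) prior on μ is conjugate. Posterior precision = 1/σ₀² + n/σ²; posterior mean is the precision-weighted average of μ₀ and x̄.
Σxᵢ = 33.30 + 33.85 + 27.43 + 28.37 + 30.82 + 31.97 + 31.52 + 31.59 + 31.32 + 27.77 + 30.68 + 33.46 + 30.82 + 34.31 + 36.55 = 473.76, so n·x̄ = 473.76.
σ₀² = 7.91² = 62.5681, σ² = 1.69² = 2.8561; σ² + n·σ₀² = 2.8561 + 15·62.5681 = 941.3776.
Posterior mean = (μ₀/σ₀² + n·x̄/σ²)/(1/σ₀² + n/σ²) = (σ²·μ₀ + σ₀²·n·x̄)/(σ² + n·σ₀²) = (2.8561·31.65 + 62.5681·473.76)/941.3776 = 29732.658621/941.3776 = 31.5842.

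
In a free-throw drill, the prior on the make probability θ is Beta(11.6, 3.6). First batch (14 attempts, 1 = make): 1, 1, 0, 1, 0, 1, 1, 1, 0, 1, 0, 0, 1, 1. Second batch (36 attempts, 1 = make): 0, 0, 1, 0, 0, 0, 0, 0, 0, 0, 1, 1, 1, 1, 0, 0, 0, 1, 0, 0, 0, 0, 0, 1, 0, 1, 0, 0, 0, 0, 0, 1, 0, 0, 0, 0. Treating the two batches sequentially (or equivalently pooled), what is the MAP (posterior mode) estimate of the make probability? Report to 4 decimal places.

The Beta prior is conjugate to a Binomial/Bernoulli likelihood; the update adds successes to α and failures to β.
After batch 1: Beta(11.6+9, 3.6+5) = Beta(20.6, 8.6).
After batch 2: Beta(20.6+9, 8.6+27) = Beta(29.6, 35.6).
Mode of Beta(a,b) for a,b>1 is (a−1)/(a+b−2) = 28.6/63.2 = 0.4525.

0.4525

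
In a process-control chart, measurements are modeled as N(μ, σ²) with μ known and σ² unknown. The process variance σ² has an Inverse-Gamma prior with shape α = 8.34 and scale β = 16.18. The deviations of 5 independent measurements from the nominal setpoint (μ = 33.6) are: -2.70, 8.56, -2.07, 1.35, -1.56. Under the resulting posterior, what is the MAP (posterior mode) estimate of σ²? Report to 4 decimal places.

With known mean μ and an Inverse-Gamma(α, β) prior on σ², the Normal likelihood is conjugate: posterior is Inv-Gamma(α + n/2, β + Σ(xᵢ−μ)²/2).
Σ(xᵢ−μ)² = (-2.70)² + (8.56)² + (-2.07)² + (1.35)² + (-1.56)² = 89.1046.
Posterior: Inv-Gamma(8.34 + 5/2, 16.18 + 89.1046/2) = Inv-Gamma(10.84, 60.73230).
Mode = β/(α+1) = 60.73230/11.84 = 5.1294.

5.1294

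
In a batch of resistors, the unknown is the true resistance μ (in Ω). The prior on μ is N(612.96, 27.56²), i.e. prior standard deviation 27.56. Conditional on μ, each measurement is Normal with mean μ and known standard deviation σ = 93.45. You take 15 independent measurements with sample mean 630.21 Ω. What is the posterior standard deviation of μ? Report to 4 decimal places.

18.1542

For Normal data with known variance σ², a Normal(μ₀, σ₀²) prior on μ is conjugate. Posterior precision = 1/σ₀² + n/σ²; posterior mean is the precision-weighted average of μ₀ and x̄.
σ₀² = 27.56² = 759.5536, σ² = 93.45² = 8732.9025; σ² + n·σ₀² = 8732.9025 + 15·759.5536 = 20126.2065.
Posterior precision = 1/σ₀² + n/σ² = 1/759.5536 + 15/8732.9025 = (σ² + n·σ₀²)/(σ₀²σ²) = 20126.2065/(759.5536·8732.9025); posterior variance σₙ² = σ₀²σ²/(σ² + n·σ₀²) = 759.5536·8732.9025/20126.2065 = 329.575647.
Posterior SD = √σₙ² = √(759.5536·8732.9025/20126.2065) = 18.1542.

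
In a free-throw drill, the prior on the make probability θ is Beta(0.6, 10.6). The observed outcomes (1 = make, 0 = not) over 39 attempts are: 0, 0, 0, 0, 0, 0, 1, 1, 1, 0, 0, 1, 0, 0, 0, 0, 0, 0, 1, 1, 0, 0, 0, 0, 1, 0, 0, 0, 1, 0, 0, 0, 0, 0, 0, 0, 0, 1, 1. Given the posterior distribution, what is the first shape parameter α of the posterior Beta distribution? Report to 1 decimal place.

The Beta prior is conjugate to a Binomial/Bernoulli likelihood; the update adds successes to α and failures to β.
Posterior: Beta(α+k, β+n−k) = Beta(0.6+10, 10.6+29) = Beta(10.6, 39.6).
Posterior α = 10.6.

10.6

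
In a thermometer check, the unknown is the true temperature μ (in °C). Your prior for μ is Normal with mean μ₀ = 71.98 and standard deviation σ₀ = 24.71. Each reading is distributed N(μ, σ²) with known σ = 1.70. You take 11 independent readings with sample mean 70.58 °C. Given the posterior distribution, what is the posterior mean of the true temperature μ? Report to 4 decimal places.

70.5806

For Normal data with known variance σ², a Normal(μ₀, σ₀²) prior on μ is conjugate. Posterior precision = 1/σ₀² + n/σ²; posterior mean is the precision-weighted average of μ₀ and x̄.
n·x̄ = 11·70.58 = 776.38.
σ₀² = 24.71² = 610.5841, σ² = 1.70² = 2.89; σ² + n·σ₀² = 2.89 + 11·610.5841 = 6719.3151.
Posterior mean = (μ₀/σ₀² + n·x̄/σ²)/(1/σ₀² + n/σ²) = (σ²·μ₀ + σ₀²·n·x̄)/(σ² + n·σ₀²) = (2.89·71.98 + 610.5841·776.38)/6719.3151 = 474253.305758/6719.3151 = 70.5806.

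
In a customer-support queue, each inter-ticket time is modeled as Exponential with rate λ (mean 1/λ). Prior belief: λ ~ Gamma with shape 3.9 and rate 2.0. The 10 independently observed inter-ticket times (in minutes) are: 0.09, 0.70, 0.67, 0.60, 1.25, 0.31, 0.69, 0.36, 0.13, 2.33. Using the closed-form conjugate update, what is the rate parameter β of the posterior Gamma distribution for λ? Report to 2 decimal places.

With a Gamma(shape α, rate β) prior on the exponential rate λ, the posterior after n observations with total T = Σxᵢ is Gamma(α+n, β+T).
Sum of observations T = 7.13 minutes; n = 10.
Posterior: Gamma(3.9+10, 2.0+7.13) = Gamma(13.9, 9.13).
Posterior β = 9.13.

9.13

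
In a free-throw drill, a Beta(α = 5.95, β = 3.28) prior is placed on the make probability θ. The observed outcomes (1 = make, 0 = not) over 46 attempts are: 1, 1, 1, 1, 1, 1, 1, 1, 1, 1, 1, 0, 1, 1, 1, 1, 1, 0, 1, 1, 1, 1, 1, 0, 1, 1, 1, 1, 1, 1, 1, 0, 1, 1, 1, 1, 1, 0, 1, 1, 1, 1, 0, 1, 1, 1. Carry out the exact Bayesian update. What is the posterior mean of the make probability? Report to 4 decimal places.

The Beta prior is conjugate to a Binomial/Bernoulli likelihood; the update adds successes to α and failures to β.
Posterior: Beta(α+k, β+n−k) = Beta(5.95+40, 3.28+6) = Beta(45.95, 9.28).
Posterior mean = α/(α+β) = 45.95/55.23 = 0.8320.

0.8320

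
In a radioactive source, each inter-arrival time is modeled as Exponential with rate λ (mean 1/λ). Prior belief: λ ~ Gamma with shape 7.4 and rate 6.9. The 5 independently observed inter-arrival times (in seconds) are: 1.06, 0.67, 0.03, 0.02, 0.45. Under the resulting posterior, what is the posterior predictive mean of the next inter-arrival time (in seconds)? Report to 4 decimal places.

With a Gamma(shape α, rate β) prior on the exponential rate λ, the posterior after n observations with total T = Σxᵢ is Gamma(α+n, β+T).
Sum of observations T = 2.23 seconds; n = 5.
Posterior: Gamma(7.4+5, 6.9+2.23) = Gamma(12.4, 9.13).
The predictive distribution for the next observation is Lomax; its mean is β/(α−1) = 9.13/11.4 = 0.8009.

0.8009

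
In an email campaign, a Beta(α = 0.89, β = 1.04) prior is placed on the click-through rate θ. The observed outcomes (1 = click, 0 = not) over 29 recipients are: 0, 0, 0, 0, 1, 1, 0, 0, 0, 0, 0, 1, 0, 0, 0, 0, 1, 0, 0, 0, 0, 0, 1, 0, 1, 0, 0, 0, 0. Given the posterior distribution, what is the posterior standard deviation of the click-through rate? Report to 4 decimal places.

0.0736

The Beta prior is conjugate to a Binomial/Bernoulli likelihood; the update adds successes to α and failures to β.
Posterior: Beta(α+k, β+n−k) = Beta(0.89+6, 1.04+23) = Beta(6.89, 24.04).
Var = αβ/((α+β)²(α+β+1)) = 6.89·24.04/(30.93²·31.93) = 0.00542244; SD = √0.00542244 = 0.0736.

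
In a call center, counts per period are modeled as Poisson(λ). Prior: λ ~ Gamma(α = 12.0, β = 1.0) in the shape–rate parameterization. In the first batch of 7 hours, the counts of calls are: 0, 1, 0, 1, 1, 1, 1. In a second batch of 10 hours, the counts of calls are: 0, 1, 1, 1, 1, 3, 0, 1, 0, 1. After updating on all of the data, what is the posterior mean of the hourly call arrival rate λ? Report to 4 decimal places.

With a Gamma(shape α, rate β) prior, the Poisson likelihood is conjugate: the posterior is Gamma(α + ΣXᵢ, β + n).
Batch 1: sum of counts S = 5 over n = 7 hours.
After batch 1: Gamma(α+S, β+n) = Gamma(12.0+5, 1.0+7) = Gamma(17.0, 8.0).
Batch 2: sum of counts S = 9 over n = 10 hours.
After batch 2: Gamma(α+S, β+n) = Gamma(17.0+9, 8.0+10) = Gamma(26.0, 18.0).
Posterior mean = α/β = 26.0/18.0 = 1.4444.

1.4444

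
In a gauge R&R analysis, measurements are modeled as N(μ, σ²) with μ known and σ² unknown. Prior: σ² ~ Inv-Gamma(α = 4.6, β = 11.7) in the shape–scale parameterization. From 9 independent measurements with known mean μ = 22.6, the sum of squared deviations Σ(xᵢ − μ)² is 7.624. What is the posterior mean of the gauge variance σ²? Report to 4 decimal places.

With known mean μ and an Inverse-Gamma(α, β) prior on σ², the Normal likelihood is conjugate: posterior is Inv-Gamma(α + n/2, β + Σ(xᵢ−μ)²/2).
Posterior: Inv-Gamma(4.6 + 9/2, 11.7 + 7.624/2) = Inv-Gamma(9.10, 15.5120).
E[σ²|data] = β/(α−1) = 15.5120/8.10 = 1.9151.

1.9151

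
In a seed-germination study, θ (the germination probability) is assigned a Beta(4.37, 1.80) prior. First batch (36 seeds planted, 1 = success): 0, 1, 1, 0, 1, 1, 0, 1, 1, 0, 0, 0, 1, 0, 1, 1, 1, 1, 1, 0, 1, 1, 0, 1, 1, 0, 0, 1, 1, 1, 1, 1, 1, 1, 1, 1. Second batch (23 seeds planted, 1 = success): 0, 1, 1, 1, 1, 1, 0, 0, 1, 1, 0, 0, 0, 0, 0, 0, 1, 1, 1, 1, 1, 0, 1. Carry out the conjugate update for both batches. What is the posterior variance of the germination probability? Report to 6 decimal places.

The Beta prior is conjugate to a Binomial/Bernoulli likelihood; the update adds successes to α and failures to β.
After batch 1: Beta(4.37+25, 1.80+11) = Beta(29.37, 12.80).
After batch 2: Beta(29.37+13, 12.80+10) = Beta(42.37, 22.80).
Var = αβ/((α+β)²(α+β+1)) = 42.37·22.80/(65.17²·66.17) = 0.003437.

0.003437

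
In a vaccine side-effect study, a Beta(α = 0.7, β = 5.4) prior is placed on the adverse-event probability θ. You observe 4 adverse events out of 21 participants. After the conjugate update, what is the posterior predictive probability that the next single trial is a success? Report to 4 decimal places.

0.1734

The Beta prior is conjugate to a Binomial/Bernoulli likelihood; the update adds successes to α and failures to β.
Posterior: Beta(α+k, β+n−k) = Beta(0.7+4, 5.4+17) = Beta(4.7, 22.4).
For a single future Bernoulli trial, P(success | data) = α/(α+β) = 0.1734.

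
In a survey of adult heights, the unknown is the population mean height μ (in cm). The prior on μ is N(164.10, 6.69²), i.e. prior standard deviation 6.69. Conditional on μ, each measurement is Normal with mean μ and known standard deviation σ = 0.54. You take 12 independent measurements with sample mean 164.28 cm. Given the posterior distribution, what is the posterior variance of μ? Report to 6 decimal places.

For Normal data with known variance σ², a Normal(μ₀, σ₀²) prior on μ is conjugate. Posterior precision = 1/σ₀² + n/σ²; posterior mean is the precision-weighted average of μ₀ and x̄.
σ₀² = 6.69² = 44.7561, σ² = 0.54² = 0.2916; σ² + n·σ₀² = 0.2916 + 12·44.7561 = 537.3648.
Posterior precision = 1/σ₀² + n/σ² = 1/44.7561 + 12/0.2916 = (σ² + n·σ₀²)/(σ₀²σ²) = 537.3648/(44.7561·0.2916); posterior variance σₙ² = σ₀²σ²/(σ² + n·σ₀²) = 44.7561·0.2916/537.3648 = 0.024287.

0.024287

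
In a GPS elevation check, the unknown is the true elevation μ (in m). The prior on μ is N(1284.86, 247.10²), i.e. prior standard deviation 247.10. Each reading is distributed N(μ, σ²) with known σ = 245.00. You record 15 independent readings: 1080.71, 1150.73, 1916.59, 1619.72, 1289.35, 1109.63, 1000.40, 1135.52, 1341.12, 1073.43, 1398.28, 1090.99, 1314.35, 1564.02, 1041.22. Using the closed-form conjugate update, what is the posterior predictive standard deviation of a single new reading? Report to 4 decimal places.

252.5481

For Normal data with known variance σ², a Normal(μ₀, σ₀²) prior on μ is conjugate. Posterior precision = 1/σ₀² + n/σ²; posterior mean is the precision-weighted average of μ₀ and x̄.
σ₀² = 247.10² = 61058.41, σ² = 245.00² = 60025; σ² + n·σ₀² = 60025 + 15·61058.41 = 975901.15.
Posterior precision = 1/σ₀² + n/σ² = 1/61058.41 + 15/60025 = (σ² + n·σ₀²)/(σ₀²σ²) = 975901.15/(61058.41·60025); posterior variance σₙ² = σ₀²σ²/(σ² + n·σ₀²) = 61058.41·60025/975901.15 = 3755.535138.
Predictive variance for one new observation = σₙ² + σ² = 61058.41·60025/975901.15 + 60025 = σ²·(σ₀² + 975901.15)/975901.15 = 60025·1036959.56/975901.15 = 63780.535138; SD = √(60025·1036959.56/975901.15) = 252.5481.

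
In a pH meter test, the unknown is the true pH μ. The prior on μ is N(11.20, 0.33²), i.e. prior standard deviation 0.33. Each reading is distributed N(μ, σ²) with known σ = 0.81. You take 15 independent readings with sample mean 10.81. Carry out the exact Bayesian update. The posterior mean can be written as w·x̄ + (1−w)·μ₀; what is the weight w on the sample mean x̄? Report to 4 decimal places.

For Normal data with known variance σ², a Normal(μ₀, σ₀²) prior on μ is conjugate. Posterior precision = 1/σ₀² + n/σ²; posterior mean is the precision-weighted average of μ₀ and x̄.
σ₀² = 0.33² = 0.1089, σ² = 0.81² = 0.6561. Prior precision 1/σ₀² = 1/0.1089; data precision n/σ² = 15/0.6561.
w = (n/σ²)/(1/σ₀² + n/σ²) = n·σ₀²/(σ² + n·σ₀²) = 15·0.1089/(0.6561 + 15·0.1089) = 1.6335/2.2896 = 0.7134.

0.7134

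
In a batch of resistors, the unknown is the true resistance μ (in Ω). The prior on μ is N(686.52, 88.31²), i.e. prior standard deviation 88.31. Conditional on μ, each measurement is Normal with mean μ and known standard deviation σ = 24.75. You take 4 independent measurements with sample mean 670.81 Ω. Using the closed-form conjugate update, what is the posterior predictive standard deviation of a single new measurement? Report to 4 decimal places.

For Normal data with known variance σ², a Normal(μ₀, σ₀²) prior on μ is conjugate. Posterior precision = 1/σ₀² + n/σ²; posterior mean is the precision-weighted average of μ₀ and x̄.
σ₀² = 88.31² = 7798.6561, σ² = 24.75² = 612.5625; σ² + n·σ₀² = 612.5625 + 4·7798.6561 = 31807.1869.
Posterior precision = 1/σ₀² + n/σ² = 1/7798.6561 + 4/612.5625 = (σ² + n·σ₀²)/(σ₀²σ²) = 31807.1869/(7798.6561·612.5625); posterior variance σₙ² = σ₀²σ²/(σ² + n·σ₀²) = 7798.6561·612.5625/31807.1869 = 150.191348.
Predictive variance for one new observation = σₙ² + σ² = 7798.6561·612.5625/31807.1869 + 612.5625 = σ²·(σ₀² + 31807.1869)/31807.1869 = 612.5625·39605.843/31807.1869 = 762.753848; SD = √(612.5625·39605.843/31807.1869) = 27.6180.

27.6180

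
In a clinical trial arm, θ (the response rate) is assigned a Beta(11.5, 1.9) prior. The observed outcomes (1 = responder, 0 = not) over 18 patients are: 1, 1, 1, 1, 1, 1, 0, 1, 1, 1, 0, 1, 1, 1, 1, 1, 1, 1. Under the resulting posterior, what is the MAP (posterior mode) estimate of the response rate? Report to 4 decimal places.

0.9014

The Beta prior is conjugate to a Binomial/Bernoulli likelihood; the update adds successes to α and failures to β.
Posterior: Beta(α+k, β+n−k) = Beta(11.5+16, 1.9+2) = Beta(27.5, 3.9).
Mode of Beta(a,b) for a,b>1 is (a−1)/(a+b−2) = 26.5/29.4 = 0.9014.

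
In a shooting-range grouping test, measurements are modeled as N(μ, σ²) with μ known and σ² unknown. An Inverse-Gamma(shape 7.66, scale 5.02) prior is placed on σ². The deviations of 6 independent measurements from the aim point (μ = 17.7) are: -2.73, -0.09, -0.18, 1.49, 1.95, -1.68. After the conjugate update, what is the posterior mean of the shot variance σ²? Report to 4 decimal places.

1.3653

With known mean μ and an Inverse-Gamma(α, β) prior on σ², the Normal likelihood is conjugate: posterior is Inv-Gamma(α + n/2, β + Σ(xᵢ−μ)²/2).
Σ(xᵢ−μ)² = (-2.73)² + (-0.09)² + (-0.18)² + (1.49)² + (1.95)² + (-1.68)² = 16.3384.
Posterior: Inv-Gamma(7.66 + 6/2, 5.02 + 16.3384/2) = Inv-Gamma(10.66, 13.18920).
E[σ²|data] = β/(α−1) = 13.18920/9.66 = 1.3653.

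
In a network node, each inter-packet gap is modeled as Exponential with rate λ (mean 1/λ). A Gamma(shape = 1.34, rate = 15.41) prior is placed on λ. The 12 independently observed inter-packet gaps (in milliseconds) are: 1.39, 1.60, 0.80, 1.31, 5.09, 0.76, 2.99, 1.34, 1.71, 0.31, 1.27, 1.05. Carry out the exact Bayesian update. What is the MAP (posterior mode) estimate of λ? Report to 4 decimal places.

0.3523

With a Gamma(shape α, rate β) prior on the exponential rate λ, the posterior after n observations with total T = Σxᵢ is Gamma(α+n, β+T).
Sum of observations T = 19.62 milliseconds; n = 12.
Posterior: Gamma(1.34+12, 15.41+19.62) = Gamma(13.34, 35.03).
Mode = (α−1)/β = 0.3523.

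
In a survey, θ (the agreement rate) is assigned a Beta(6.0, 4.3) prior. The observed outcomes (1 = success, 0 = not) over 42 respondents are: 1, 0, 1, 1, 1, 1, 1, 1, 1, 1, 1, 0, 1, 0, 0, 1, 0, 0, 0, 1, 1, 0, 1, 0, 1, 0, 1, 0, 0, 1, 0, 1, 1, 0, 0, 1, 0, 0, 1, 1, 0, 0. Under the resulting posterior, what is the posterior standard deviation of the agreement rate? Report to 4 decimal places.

The Beta prior is conjugate to a Binomial/Bernoulli likelihood; the update adds successes to α and failures to β.
Posterior: Beta(α+k, β+n−k) = Beta(6.0+23, 4.3+19) = Beta(29.0, 23.3).
Var = αβ/((α+β)²(α+β+1)) = 29.0·23.3/(52.3²·53.3) = 0.00463472; SD = √0.00463472 = 0.0681.

0.0681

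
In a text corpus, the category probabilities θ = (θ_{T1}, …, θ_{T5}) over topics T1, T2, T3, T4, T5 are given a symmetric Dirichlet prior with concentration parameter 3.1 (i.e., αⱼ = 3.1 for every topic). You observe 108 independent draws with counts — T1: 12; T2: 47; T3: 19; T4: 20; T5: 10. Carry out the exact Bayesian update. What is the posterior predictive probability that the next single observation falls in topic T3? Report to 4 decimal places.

0.1789

The Dirichlet prior is conjugate to the Multinomial likelihood: each posterior αⱼ = prior αⱼ + observed count nⱼ.
Posterior concentration: (15.1, 50.1, 22.1, 23.1, 13.1), total = 123.5.
P(next = T3 | data) = α_{T3}/Σα = 0.1789.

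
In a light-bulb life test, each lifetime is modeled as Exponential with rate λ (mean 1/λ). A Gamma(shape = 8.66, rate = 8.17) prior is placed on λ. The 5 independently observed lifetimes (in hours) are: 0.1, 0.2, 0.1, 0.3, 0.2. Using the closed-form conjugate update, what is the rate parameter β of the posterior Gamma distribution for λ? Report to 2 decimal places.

With a Gamma(shape α, rate β) prior on the exponential rate λ, the posterior after n observations with total T = Σxᵢ is Gamma(α+n, β+T).
Sum of observations T = 0.9 hours; n = 5.
Posterior: Gamma(8.66+5, 8.17+0.9) = Gamma(13.66, 9.07).
Posterior β = 9.07.

9.07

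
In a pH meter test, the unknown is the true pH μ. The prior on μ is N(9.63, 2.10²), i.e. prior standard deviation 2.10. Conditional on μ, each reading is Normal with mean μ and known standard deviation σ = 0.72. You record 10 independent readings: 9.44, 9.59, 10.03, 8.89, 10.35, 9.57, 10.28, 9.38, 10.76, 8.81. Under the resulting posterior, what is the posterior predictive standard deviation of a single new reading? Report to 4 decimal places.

0.7547

For Normal data with known variance σ², a Normal(μ₀, σ₀²) prior on μ is conjugate. Posterior precision = 1/σ₀² + n/σ²; posterior mean is the precision-weighted average of μ₀ and x̄.
σ₀² = 2.10² = 4.41, σ² = 0.72² = 0.5184; σ² + n·σ₀² = 0.5184 + 10·4.41 = 44.6184.
Posterior precision = 1/σ₀² + n/σ² = 1/4.41 + 10/0.5184 = (σ² + n·σ₀²)/(σ₀²σ²) = 44.6184/(4.41·0.5184); posterior variance σₙ² = σ₀²σ²/(σ² + n·σ₀²) = 4.41·0.5184/44.6184 = 0.051238.
Predictive variance for one new observation = σₙ² + σ² = 4.41·0.5184/44.6184 + 0.5184 = σ²·(σ₀² + 44.6184)/44.6184 = 0.5184·49.0284/44.6184 = 0.569638; SD = √(0.5184·49.0284/44.6184) = 0.7547.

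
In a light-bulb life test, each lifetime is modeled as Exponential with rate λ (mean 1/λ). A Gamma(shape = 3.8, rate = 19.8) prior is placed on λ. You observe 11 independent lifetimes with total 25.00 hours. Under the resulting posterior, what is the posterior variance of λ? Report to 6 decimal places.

0.007374

With a Gamma(shape α, rate β) prior on the exponential rate λ, the posterior after n observations with total T = Σxᵢ is Gamma(α+n, β+T).
Posterior: Gamma(3.8+11, 19.8+25.00) = Gamma(14.8, 44.80).
Var = α/β² = 0.007374.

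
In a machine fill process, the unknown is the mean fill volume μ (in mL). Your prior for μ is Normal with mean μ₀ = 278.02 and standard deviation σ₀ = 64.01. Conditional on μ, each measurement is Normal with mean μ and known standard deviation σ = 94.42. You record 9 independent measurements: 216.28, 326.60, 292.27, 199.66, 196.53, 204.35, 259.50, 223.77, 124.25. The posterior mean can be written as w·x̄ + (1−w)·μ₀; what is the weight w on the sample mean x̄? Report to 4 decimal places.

For Normal data with known variance σ², a Normal(μ₀, σ₀²) prior on μ is conjugate. Posterior precision = 1/σ₀² + n/σ²; posterior mean is the precision-weighted average of μ₀ and x̄.
σ₀² = 64.01² = 4097.2801, σ² = 94.42² = 8915.1364. Prior precision 1/σ₀² = 1/4097.2801; data precision n/σ² = 9/8915.1364.
w = (n/σ²)/(1/σ₀² + n/σ²) = n·σ₀²/(σ² + n·σ₀²) = 9·4097.2801/(8915.1364 + 9·4097.2801) = 36875.5209/45790.6573 = 0.8053.

0.8053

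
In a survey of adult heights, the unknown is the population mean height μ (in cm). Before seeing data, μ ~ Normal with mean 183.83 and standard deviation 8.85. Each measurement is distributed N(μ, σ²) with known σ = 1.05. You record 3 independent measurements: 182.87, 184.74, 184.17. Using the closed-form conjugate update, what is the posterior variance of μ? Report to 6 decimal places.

0.365784

For Normal data with known variance σ², a Normal(μ₀, σ₀²) prior on μ is conjugate. Posterior precision = 1/σ₀² + n/σ²; posterior mean is the precision-weighted average of μ₀ and x̄.
σ₀² = 8.85² = 78.3225, σ² = 1.05² = 1.1025; σ² + n·σ₀² = 1.1025 + 3·78.3225 = 236.07.
Posterior precision = 1/σ₀² + n/σ² = 1/78.3225 + 3/1.1025 = (σ² + n·σ₀²)/(σ₀²σ²) = 236.07/(78.3225·1.1025); posterior variance σₙ² = σ₀²σ²/(σ² + n·σ₀²) = 78.3225·1.1025/236.07 = 0.365784.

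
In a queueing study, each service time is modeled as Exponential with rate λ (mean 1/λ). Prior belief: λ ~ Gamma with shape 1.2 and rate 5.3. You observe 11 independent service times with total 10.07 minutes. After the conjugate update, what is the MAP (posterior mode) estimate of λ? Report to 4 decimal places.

0.7287

With a Gamma(shape α, rate β) prior on the exponential rate λ, the posterior after n observations with total T = Σxᵢ is Gamma(α+n, β+T).
Posterior: Gamma(1.2+11, 5.3+10.07) = Gamma(12.2, 15.37).
Mode = (α−1)/β = 0.7287.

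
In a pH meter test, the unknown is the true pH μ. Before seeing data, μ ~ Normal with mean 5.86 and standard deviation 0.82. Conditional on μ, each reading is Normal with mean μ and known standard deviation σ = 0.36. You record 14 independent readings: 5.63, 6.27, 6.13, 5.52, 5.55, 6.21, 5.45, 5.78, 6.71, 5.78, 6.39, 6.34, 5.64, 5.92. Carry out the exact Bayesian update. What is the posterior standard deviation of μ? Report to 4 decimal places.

For Normal data with known variance σ², a Normal(μ₀, σ₀²) prior on μ is conjugate. Posterior precision = 1/σ₀² + n/σ²; posterior mean is the precision-weighted average of μ₀ and x̄.
σ₀² = 0.82² = 0.6724, σ² = 0.36² = 0.1296; σ² + n·σ₀² = 0.1296 + 14·0.6724 = 9.5432.
Posterior precision = 1/σ₀² + n/σ² = 1/0.6724 + 14/0.1296 = (σ² + n·σ₀²)/(σ₀²σ²) = 9.5432/(0.6724·0.1296); posterior variance σₙ² = σ₀²σ²/(σ² + n·σ₀²) = 0.6724·0.1296/9.5432 = 0.009131.
Posterior SD = √σₙ² = √(0.6724·0.1296/9.5432) = 0.0956.

0.0956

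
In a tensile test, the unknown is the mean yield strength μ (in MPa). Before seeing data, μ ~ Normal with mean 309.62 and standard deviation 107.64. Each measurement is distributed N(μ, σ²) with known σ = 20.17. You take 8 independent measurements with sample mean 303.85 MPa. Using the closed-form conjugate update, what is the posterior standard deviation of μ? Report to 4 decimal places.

7.1156

For Normal data with known variance σ², a Normal(μ₀, σ₀²) prior on μ is conjugate. Posterior precision = 1/σ₀² + n/σ²; posterior mean is the precision-weighted average of μ₀ and x̄.
σ₀² = 107.64² = 11586.3696, σ² = 20.17² = 406.8289; σ² + n·σ₀² = 406.8289 + 8·11586.3696 = 93097.7857.
Posterior precision = 1/σ₀² + n/σ² = 1/11586.3696 + 8/406.8289 = (σ² + n·σ₀²)/(σ₀²σ²) = 93097.7857/(11586.3696·406.8289); posterior variance σₙ² = σ₀²σ²/(σ² + n·σ₀²) = 11586.3696·406.8289/93097.7857 = 50.631387.
Posterior SD = √σₙ² = √(11586.3696·406.8289/93097.7857) = 7.1156.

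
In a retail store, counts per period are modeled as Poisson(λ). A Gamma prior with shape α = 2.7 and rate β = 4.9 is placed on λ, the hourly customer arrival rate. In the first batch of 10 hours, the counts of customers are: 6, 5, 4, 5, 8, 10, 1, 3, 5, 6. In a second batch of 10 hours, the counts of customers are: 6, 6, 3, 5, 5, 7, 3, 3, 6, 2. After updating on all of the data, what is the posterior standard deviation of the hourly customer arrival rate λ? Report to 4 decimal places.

With a Gamma(shape α, rate β) prior, the Poisson likelihood is conjugate: the posterior is Gamma(α + ΣXᵢ, β + n).
Batch 1: sum of counts S = 53 over n = 10 hours.
After batch 1: Gamma(α+S, β+n) = Gamma(2.7+53, 4.9+10) = Gamma(55.7, 14.9).
Batch 2: sum of counts S = 46 over n = 10 hours.
After batch 2: Gamma(α+S, β+n) = Gamma(55.7+46, 14.9+10) = Gamma(101.7, 24.9).
SD = √α/β = √101.7/24.9 = 0.4050.

0.4050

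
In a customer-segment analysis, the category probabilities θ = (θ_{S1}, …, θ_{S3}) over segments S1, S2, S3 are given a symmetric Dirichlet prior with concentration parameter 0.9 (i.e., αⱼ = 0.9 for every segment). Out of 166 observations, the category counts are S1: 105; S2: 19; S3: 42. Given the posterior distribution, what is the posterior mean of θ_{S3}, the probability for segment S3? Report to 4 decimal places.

The Dirichlet prior is conjugate to the Multinomial likelihood: each posterior αⱼ = prior αⱼ + observed count nⱼ.
Posterior concentration: (105.9, 19.9, 42.9), total = 168.7.
E[θ_{S3}|data] = α_{S3}/Σα = 42.9/168.7 = 0.2543.

0.2543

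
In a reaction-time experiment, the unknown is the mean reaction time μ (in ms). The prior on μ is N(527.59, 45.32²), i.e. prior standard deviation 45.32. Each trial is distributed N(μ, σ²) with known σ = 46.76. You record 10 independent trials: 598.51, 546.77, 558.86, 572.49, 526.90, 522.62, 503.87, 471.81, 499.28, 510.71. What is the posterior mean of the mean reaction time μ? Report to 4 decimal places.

For Normal data with known variance σ², a Normal(μ₀, σ₀²) prior on μ is conjugate. Posterior precision = 1/σ₀² + n/σ²; posterior mean is the precision-weighted average of μ₀ and x̄.
Σxᵢ = 598.51 + 546.77 + 558.86 + 572.49 + 526.90 + 522.62 + 503.87 + 471.81 + 499.28 + 510.71 = 5311.82, so n·x̄ = 5311.82.
σ₀² = 45.32² = 2053.9024, σ² = 46.76² = 2186.4976; σ² + n·σ₀² = 2186.4976 + 10·2053.9024 = 22725.5216.
Posterior mean = (μ₀/σ₀² + n·x̄/σ²)/(1/σ₀² + n/σ²) = (σ²·μ₀ + σ₀²·n·x̄)/(σ² + n·σ₀²) = (2186.4976·527.59 + 2053.9024·5311.82)/22725.5216 = 12063534.115152/22725.5216 = 530.8364.

530.8364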